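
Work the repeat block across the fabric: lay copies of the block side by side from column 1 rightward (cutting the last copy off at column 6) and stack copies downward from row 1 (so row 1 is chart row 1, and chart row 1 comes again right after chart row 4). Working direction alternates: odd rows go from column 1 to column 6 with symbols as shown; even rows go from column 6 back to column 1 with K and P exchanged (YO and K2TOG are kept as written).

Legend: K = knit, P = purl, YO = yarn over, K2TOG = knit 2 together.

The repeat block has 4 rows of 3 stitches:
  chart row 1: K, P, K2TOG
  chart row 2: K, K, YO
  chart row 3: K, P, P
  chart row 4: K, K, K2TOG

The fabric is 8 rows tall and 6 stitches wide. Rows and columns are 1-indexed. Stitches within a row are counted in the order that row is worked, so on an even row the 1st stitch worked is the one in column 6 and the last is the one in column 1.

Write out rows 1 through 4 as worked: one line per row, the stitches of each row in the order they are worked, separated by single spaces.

Rows as worked:
K P K2TOG K P K2TOG
YO P P YO P P
K P P K P P
K2TOG P P K2TOG P P

Derivation:
Row 1: chart row 1, RS - tile across columns 1-6 and work as-is.
Row 2: chart row 2, WS - tiled (columns 1-6): K K YO K K YO; work from column 6 back to 1 with K<->P swapped.
Row 3: chart row 3, RS - tile across columns 1-6 and work as-is.
Row 4: chart row 4, WS - tiled (columns 1-6): K K K2TOG K K K2TOG; work from column 6 back to 1 with K<->P swapped.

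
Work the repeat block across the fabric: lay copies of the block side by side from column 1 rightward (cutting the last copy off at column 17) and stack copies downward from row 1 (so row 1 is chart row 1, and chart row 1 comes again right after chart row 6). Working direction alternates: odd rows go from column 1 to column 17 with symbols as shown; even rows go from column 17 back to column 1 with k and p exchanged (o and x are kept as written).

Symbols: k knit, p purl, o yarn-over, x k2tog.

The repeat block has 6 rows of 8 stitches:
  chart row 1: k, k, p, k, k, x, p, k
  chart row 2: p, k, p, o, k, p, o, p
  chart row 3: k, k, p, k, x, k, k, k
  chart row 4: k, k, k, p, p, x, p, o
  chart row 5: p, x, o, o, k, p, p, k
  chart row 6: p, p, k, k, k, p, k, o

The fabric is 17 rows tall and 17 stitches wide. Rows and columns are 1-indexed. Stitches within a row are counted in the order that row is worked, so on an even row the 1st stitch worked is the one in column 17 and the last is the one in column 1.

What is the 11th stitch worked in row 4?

== STITCH ==
k

Derivation:
Row 4: (4-1) mod 6 = 3, so use chart row 4. Even row -> WS.
Chart row 4 tiled across columns 1-17: k k k p p x p o k k k p p x p o k
WS row: flip the tiled sequence (start at column 17) and apply k<->p; o and x stay.
Row 4 as worked: p o k x k k p p p o k x k k p p p
Stitch 11 in working order -> k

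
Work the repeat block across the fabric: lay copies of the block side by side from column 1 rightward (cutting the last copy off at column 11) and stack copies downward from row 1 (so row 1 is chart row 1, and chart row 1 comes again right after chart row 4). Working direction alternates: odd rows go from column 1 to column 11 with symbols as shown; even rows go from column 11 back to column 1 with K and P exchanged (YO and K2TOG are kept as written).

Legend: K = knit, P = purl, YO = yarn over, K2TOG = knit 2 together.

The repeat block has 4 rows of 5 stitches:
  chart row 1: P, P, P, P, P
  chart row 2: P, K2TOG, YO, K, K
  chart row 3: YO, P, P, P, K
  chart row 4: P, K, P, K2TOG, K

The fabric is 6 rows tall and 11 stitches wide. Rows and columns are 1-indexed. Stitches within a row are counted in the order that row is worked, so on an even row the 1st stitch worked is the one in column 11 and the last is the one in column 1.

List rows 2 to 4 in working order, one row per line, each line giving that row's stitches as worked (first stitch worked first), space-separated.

Row 2: chart row 2, WS - tiled (columns 1-11): P K2TOG YO K K P K2TOG YO K K P; work from column 11 back to 1 with K<->P swapped.
Row 3: chart row 3, RS - tile across columns 1-11 and work as-is.
Row 4: chart row 4, WS - tiled (columns 1-11): P K P K2TOG K P K P K2TOG K P; work from column 11 back to 1 with K<->P swapped.

Rows as worked:
K P P YO K2TOG K P P YO K2TOG K
YO P P P K YO P P P K YO
K P K2TOG K P K P K2TOG K P K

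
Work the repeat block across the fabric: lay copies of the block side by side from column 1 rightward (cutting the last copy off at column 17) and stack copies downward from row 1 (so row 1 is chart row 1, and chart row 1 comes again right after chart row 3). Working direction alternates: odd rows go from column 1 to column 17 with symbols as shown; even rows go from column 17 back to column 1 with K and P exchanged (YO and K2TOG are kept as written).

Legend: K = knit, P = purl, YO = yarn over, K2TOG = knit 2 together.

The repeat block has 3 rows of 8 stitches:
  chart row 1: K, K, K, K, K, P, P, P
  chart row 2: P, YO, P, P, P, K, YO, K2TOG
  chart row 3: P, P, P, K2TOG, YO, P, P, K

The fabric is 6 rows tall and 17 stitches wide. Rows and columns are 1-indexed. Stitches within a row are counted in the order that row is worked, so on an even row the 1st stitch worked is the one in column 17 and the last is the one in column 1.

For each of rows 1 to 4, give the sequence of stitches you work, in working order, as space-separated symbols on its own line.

Row 1: chart row 1, RS - tile across columns 1-17 and work as-is.
Row 2: chart row 2, WS - tiled (columns 1-17): P YO P P P K YO K2TOG P YO P P P K YO K2TOG P; work from column 17 back to 1 with K<->P swapped.
Row 3: chart row 3, RS - tile across columns 1-17 and work as-is.
Row 4: chart row 1, WS - tiled (columns 1-17): K K K K K P P P K K K K K P P P K; work from column 17 back to 1 with K<->P swapped.

Rows as worked:
K K K K K P P P K K K K K P P P K
K K2TOG YO P K K K YO K K2TOG YO P K K K YO K
P P P K2TOG YO P P K P P P K2TOG YO P P K P
P K K K P P P P P K K K P P P P P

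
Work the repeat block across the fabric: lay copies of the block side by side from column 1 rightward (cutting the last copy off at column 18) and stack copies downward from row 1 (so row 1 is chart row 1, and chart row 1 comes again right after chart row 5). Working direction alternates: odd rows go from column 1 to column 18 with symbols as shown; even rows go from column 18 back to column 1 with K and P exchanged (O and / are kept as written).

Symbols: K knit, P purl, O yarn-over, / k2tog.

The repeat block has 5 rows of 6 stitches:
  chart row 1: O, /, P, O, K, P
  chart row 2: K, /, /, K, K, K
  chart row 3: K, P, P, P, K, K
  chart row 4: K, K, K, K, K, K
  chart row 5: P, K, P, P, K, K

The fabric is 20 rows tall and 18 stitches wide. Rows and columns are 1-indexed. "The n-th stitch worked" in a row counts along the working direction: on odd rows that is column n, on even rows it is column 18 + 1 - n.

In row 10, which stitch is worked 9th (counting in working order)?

== STITCH ==
K

Derivation:
Row 10: (10-1) mod 5 = 4, so use chart row 5. Even row -> WS.
Chart row 5 tiled across columns 1-18: P K P P K K P K P P K K P K P P K K
Wrong side: read the tiled row from column 18 down to 1 and exchange K with P (leave O, /).
Row 10 as worked: P P K K P K P P K K P K P P K K P K
Stitch 9 in working order -> K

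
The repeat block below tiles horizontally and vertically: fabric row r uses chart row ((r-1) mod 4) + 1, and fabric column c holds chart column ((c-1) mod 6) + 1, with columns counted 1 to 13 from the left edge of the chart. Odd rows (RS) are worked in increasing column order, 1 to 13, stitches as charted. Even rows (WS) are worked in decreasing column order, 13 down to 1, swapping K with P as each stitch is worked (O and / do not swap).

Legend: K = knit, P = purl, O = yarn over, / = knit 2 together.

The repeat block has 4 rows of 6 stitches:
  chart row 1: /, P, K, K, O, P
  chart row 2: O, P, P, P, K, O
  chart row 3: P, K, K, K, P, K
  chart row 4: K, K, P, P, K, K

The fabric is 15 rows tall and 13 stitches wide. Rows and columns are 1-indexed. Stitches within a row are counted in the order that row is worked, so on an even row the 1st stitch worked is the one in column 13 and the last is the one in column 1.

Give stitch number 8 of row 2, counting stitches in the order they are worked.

Stitch:
O

Derivation:
Row 2 uses chart row ((2-1) mod 4)+1 = 2. Row 2 is even, so WS.
Chart row 2 tiled across columns 1-13: O P P P K O O P P P K O O
WS: work from column 13 back to column 1 (reverse the tiled row), swapping K<->P (O and / unchanged).
Row 2 as worked: O O P K K K O O P K K K O
Counting 8 along the worked row gives O.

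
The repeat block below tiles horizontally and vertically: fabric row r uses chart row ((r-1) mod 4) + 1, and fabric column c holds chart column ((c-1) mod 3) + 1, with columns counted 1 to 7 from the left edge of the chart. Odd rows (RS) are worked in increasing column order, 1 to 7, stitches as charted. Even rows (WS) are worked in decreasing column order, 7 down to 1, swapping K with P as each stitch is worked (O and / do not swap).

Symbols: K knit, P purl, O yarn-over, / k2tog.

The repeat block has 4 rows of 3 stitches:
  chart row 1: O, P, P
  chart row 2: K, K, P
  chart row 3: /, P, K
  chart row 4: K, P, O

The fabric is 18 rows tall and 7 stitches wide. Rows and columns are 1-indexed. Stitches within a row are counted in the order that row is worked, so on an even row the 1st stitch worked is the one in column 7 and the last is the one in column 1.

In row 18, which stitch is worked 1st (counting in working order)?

Row 18: (18-1) mod 4 = 1, so use chart row 2. Even row -> WS.
Chart row 2 tiled across columns 1-7: K K P K K P K
WS row: flip the tiled sequence (start at column 7) and apply K<->P; O and / stay.
Row 18 as worked: P K P P K P P
Stitch 1 in working order -> P

Result:
P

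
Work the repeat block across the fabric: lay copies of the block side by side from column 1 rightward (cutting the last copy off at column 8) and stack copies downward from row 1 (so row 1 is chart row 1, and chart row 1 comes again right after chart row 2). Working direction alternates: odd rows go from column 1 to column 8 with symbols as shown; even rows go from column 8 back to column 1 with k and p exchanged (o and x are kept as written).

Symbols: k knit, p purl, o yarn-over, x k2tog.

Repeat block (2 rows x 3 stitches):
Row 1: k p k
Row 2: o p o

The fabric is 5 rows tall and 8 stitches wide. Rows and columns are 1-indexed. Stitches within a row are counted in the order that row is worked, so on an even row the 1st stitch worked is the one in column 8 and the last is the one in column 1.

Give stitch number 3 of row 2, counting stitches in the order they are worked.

Stitch:
o

Derivation:
Row 2: (2-1) mod 2 = 1, so use chart row 2. Even row -> WS.
Chart row 2 tiled across columns 1-8: o p o o p o o p
WS: work from column 8 back to column 1 (reverse the tiled row), swapping k<->p (o and x unchanged).
Row 2 as worked: k o o k o o k o
Counting 3 along the worked row gives o.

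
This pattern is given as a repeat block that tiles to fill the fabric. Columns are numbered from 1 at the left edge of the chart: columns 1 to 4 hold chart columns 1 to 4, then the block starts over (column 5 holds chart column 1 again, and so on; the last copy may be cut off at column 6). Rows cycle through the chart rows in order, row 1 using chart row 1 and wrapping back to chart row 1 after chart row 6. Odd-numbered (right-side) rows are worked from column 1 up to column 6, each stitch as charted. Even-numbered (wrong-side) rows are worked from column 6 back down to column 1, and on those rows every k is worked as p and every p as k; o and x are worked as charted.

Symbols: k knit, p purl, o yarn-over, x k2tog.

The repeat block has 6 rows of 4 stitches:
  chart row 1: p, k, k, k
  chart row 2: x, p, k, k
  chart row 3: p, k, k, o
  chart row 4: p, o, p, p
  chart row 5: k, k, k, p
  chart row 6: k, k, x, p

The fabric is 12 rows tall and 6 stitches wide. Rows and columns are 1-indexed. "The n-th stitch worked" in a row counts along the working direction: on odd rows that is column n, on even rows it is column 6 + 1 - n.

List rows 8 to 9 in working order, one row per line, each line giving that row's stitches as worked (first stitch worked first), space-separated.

Row 8: chart row 2, WS - tiled (columns 1-6): x p k k x p; work from column 6 back to 1 with k<->p swapped.
Row 9: chart row 3, RS - tile across columns 1-6 and work as-is.

Rows as worked:
k x p p k x
p k k o p k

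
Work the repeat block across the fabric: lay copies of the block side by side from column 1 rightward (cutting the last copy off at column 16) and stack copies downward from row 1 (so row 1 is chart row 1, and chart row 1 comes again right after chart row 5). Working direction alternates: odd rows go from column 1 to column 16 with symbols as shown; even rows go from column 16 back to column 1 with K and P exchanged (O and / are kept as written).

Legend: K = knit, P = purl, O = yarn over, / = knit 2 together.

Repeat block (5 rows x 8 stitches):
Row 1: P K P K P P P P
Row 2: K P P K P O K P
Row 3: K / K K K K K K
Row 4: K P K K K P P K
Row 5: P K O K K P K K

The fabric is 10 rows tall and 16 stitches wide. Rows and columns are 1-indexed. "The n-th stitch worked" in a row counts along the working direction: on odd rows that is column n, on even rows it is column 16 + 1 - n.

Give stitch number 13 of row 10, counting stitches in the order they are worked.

Stitch:
P

Derivation:
Row 10: (10-1) mod 5 = 4, so use chart row 5. Even row -> WS.
Chart row 5 tiled across columns 1-16: P K O K K P K K P K O K K P K K
Wrong side: read the tiled row from column 16 down to 1 and exchange K with P (leave O, /).
Row 10 as worked: P P K P P O P K P P K P P O P K
Stitch 13 in working order -> P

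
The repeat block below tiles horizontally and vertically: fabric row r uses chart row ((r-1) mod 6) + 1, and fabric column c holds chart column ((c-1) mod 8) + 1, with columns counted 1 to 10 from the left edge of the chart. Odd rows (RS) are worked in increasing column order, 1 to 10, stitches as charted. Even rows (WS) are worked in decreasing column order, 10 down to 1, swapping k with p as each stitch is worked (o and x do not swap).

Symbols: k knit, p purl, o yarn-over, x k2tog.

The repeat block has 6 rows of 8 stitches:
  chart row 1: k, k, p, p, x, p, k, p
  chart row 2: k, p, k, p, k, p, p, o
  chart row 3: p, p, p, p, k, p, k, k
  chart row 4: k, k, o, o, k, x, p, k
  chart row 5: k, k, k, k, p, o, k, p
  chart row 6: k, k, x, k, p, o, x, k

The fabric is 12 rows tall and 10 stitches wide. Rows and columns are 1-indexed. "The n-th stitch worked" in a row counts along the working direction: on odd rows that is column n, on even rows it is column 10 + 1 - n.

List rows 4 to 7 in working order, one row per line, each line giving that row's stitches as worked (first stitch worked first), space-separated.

Rows as worked:
p p p k x p o o p p
k k k k p o k p k k
p p p x o k p x p p
k k p p x p k p k k

Derivation:
Row 4: chart row 4, WS - tiled (columns 1-10): k k o o k x p k k k; work from column 10 back to 1 with k<->p swapped.
Row 5: chart row 5, RS - tile across columns 1-10 and work as-is.
Row 6: chart row 6, WS - tiled (columns 1-10): k k x k p o x k k k; work from column 10 back to 1 with k<->p swapped.
Row 7: chart row 1, RS - tile across columns 1-10 and work as-is.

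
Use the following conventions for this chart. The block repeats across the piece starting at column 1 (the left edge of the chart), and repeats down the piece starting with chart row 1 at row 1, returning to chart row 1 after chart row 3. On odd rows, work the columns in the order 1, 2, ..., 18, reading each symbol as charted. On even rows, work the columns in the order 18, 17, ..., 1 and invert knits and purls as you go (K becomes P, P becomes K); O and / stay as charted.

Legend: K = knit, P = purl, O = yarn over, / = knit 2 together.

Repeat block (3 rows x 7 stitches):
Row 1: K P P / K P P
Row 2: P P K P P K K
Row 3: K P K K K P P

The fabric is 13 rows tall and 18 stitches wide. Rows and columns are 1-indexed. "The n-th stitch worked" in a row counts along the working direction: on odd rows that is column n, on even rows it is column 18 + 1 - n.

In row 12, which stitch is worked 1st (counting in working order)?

Row 12: (12-1) mod 3 = 2, so use chart row 3. Even row -> WS.
Chart row 3 tiled across columns 1-18: K P K K K P P K P K K K P P K P K K
WS: work from column 18 back to column 1 (reverse the tiled row), swapping K<->P (O and / unchanged).
Row 12 as worked: P P K P K K P P P K P K K P P P K P
The 1st stitch worked is P.

Stitch:
P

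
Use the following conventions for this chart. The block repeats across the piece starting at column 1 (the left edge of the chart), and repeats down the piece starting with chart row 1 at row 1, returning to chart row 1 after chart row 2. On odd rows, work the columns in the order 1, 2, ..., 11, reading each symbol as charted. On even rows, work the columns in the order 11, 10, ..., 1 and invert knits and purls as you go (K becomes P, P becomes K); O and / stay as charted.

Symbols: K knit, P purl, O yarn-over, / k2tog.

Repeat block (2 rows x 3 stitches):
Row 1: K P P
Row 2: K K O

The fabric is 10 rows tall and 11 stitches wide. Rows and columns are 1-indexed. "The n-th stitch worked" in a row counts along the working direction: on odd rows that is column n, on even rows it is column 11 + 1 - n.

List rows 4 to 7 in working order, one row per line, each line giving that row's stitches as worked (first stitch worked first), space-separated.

Row 4: chart row 2, WS - tiled (columns 1-11): K K O K K O K K O K K; work from column 11 back to 1 with K<->P swapped.
Row 5: chart row 1, RS - tile across columns 1-11 and work as-is.
Row 6: chart row 2, WS - tiled (columns 1-11): K K O K K O K K O K K; work from column 11 back to 1 with K<->P swapped.
Row 7: chart row 1, RS - tile across columns 1-11 and work as-is.

== ROWS AS WORKED ==
P P O P P O P P O P P
K P P K P P K P P K P
P P O P P O P P O P P
K P P K P P K P P K P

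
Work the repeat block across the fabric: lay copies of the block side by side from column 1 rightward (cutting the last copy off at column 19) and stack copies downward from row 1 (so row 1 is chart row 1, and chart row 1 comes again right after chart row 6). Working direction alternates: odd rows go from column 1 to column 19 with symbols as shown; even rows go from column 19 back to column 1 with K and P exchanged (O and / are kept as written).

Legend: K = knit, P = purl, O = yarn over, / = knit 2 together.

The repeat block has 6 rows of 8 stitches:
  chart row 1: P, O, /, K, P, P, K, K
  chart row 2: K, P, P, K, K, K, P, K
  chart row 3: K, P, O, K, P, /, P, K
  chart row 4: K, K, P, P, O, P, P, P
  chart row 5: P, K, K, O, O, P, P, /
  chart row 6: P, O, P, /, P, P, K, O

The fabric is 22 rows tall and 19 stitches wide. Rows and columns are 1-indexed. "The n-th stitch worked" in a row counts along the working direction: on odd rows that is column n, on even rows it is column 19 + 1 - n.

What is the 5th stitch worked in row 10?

Result:
K

Derivation:
Row 10 uses chart row ((10-1) mod 6)+1 = 4. Row 10 is even, so WS.
Chart row 4 tiled across columns 1-19: K K P P O P P P K K P P O P P P K K P
WS: work from column 19 back to column 1 (reverse the tiled row), swapping K<->P (O and / unchanged).
Row 10 as worked: K P P K K K O K K P P K K K O K K P P
Counting 5 along the worked row gives K.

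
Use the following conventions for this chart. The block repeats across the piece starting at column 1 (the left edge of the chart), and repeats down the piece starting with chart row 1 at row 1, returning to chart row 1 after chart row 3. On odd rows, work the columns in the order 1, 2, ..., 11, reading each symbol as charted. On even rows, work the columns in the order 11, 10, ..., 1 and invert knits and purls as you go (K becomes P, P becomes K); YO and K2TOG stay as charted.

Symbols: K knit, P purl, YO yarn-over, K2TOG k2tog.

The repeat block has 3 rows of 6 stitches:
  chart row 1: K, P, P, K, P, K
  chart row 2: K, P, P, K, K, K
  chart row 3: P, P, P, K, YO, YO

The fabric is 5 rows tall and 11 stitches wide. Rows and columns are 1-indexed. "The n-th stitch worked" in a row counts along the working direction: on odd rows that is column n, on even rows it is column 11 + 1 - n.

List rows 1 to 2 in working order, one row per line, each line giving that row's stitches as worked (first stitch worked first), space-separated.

Result:
K P P K P K K P P K P
P P K K P P P P K K P

Derivation:
Row 1: chart row 1, RS - tile across columns 1-11 and work as-is.
Row 2: chart row 2, WS - tiled (columns 1-11): K P P K K K K P P K K; work from column 11 back to 1 with K<->P swapped.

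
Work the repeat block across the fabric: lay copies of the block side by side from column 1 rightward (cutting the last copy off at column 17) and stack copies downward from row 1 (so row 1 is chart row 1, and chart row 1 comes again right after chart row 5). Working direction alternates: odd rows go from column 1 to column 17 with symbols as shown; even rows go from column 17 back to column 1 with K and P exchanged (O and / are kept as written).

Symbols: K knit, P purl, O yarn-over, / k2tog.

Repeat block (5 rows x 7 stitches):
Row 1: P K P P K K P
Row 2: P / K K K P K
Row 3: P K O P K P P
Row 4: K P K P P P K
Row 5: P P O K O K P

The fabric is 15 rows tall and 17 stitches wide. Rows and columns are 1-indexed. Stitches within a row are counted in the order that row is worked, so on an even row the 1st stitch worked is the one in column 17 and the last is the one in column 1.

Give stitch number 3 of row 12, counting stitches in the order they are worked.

Result:
K

Derivation:
Row 12: (12-1) mod 5 = 1, so use chart row 2. Even row -> WS.
Chart row 2 tiled across columns 1-17: P / K K K P K P / K K K P K P / K
Wrong side: read the tiled row from column 17 down to 1 and exchange K with P (leave O, /).
Row 12 as worked: P / K P K P P P / K P K P P P / K
The 3rd stitch worked is K.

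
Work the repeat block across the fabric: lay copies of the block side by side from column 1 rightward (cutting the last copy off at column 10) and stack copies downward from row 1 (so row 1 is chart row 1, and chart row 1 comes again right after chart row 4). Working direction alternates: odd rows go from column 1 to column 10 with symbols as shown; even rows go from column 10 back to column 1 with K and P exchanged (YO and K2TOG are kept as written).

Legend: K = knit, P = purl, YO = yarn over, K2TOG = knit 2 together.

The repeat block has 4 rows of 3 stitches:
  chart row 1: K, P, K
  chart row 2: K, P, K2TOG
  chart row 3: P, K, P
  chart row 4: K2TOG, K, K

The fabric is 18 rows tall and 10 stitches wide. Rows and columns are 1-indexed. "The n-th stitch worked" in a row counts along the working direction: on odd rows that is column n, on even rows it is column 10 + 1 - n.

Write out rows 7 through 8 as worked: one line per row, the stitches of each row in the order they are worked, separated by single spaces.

Row 7: chart row 3, RS - tile across columns 1-10 and work as-is.
Row 8: chart row 4, WS - tiled (columns 1-10): K2TOG K K K2TOG K K K2TOG K K K2TOG; work from column 10 back to 1 with K<->P swapped.

== ROWS AS WORKED ==
P K P P K P P K P P
K2TOG P P K2TOG P P K2TOG P P K2TOG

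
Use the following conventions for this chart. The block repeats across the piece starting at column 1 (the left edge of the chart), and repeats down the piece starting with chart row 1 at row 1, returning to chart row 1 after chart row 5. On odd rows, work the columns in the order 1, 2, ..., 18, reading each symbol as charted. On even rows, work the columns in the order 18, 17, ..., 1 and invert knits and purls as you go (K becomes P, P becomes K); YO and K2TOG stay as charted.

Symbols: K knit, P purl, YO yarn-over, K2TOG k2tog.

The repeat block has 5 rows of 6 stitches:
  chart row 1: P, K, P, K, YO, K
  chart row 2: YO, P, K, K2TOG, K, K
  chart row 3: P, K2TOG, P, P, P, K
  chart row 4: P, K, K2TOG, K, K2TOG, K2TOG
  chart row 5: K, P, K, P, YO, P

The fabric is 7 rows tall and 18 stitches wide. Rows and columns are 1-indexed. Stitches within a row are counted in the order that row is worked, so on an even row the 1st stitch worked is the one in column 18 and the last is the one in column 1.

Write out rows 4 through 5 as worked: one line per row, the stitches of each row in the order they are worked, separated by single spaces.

== ROWS AS WORKED ==
K2TOG K2TOG P K2TOG P K K2TOG K2TOG P K2TOG P K K2TOG K2TOG P K2TOG P K
K P K P YO P K P K P YO P K P K P YO P

Derivation:
Row 4: chart row 4, WS - tiled (columns 1-18): P K K2TOG K K2TOG K2TOG P K K2TOG K K2TOG K2TOG P K K2TOG K K2TOG K2TOG; work from column 18 back to 1 with K<->P swapped.
Row 5: chart row 5, RS - tile across columns 1-18 and work as-is.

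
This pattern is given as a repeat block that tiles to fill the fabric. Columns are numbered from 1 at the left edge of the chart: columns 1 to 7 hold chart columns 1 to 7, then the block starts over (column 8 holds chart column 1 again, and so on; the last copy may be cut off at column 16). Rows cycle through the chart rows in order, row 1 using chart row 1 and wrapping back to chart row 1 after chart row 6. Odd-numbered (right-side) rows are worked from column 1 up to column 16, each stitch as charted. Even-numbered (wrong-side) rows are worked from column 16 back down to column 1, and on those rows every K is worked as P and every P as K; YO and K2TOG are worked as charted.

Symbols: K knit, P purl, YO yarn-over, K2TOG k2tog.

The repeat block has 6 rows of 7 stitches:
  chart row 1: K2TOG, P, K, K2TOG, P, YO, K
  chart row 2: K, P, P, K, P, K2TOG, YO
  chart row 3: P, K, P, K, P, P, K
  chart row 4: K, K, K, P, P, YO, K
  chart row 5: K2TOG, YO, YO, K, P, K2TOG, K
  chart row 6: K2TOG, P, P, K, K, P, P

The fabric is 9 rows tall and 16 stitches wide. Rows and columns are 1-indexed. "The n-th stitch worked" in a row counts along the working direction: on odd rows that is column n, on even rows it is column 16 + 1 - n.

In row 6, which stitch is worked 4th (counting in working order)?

Row 6 uses chart row ((6-1) mod 6)+1 = 6. Row 6 is even, so WS.
Chart row 6 tiled across columns 1-16: K2TOG P P K K P P K2TOG P P K K P P K2TOG P
WS: work from column 16 back to column 1 (reverse the tiled row), swapping K<->P (YO and K2TOG unchanged).
Row 6 as worked: K K2TOG K K P P K K K2TOG K K P P K K K2TOG
Stitch 4 in working order -> K

Stitch:
K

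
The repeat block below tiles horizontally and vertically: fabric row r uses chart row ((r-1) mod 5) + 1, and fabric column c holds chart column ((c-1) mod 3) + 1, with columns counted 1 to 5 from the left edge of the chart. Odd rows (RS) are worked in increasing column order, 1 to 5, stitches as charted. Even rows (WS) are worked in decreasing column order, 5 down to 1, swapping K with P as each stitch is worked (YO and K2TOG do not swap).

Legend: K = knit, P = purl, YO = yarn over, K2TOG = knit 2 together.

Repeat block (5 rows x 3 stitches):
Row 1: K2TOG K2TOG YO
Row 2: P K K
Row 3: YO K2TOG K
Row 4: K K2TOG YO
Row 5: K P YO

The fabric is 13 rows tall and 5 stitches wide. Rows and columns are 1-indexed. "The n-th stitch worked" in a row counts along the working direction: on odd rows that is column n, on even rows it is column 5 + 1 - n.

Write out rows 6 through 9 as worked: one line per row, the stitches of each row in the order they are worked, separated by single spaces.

Result:
K2TOG K2TOG YO K2TOG K2TOG
P K K P K
K2TOG YO P K2TOG YO
K K2TOG YO K K2TOG

Derivation:
Row 6: chart row 1, WS - tiled (columns 1-5): K2TOG K2TOG YO K2TOG K2TOG; work from column 5 back to 1 with K<->P swapped.
Row 7: chart row 2, RS - tile across columns 1-5 and work as-is.
Row 8: chart row 3, WS - tiled (columns 1-5): YO K2TOG K YO K2TOG; work from column 5 back to 1 with K<->P swapped.
Row 9: chart row 4, RS - tile across columns 1-5 and work as-is.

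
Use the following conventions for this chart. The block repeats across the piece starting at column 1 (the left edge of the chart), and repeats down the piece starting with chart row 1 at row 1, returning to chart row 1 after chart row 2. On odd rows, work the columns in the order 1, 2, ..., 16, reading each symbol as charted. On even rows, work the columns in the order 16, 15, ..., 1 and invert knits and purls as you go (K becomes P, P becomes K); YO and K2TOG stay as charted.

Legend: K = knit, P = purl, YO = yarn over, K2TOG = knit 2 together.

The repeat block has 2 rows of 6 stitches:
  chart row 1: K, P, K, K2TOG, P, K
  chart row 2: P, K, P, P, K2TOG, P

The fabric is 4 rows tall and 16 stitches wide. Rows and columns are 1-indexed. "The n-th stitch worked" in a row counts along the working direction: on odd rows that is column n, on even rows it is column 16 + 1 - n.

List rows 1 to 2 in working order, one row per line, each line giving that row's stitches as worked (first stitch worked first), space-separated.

Row 1: chart row 1, RS - tile across columns 1-16 and work as-is.
Row 2: chart row 2, WS - tiled (columns 1-16): P K P P K2TOG P P K P P K2TOG P P K P P; work from column 16 back to 1 with K<->P swapped.

Result:
K P K K2TOG P K K P K K2TOG P K K P K K2TOG
K K P K K K2TOG K K P K K K2TOG K K P K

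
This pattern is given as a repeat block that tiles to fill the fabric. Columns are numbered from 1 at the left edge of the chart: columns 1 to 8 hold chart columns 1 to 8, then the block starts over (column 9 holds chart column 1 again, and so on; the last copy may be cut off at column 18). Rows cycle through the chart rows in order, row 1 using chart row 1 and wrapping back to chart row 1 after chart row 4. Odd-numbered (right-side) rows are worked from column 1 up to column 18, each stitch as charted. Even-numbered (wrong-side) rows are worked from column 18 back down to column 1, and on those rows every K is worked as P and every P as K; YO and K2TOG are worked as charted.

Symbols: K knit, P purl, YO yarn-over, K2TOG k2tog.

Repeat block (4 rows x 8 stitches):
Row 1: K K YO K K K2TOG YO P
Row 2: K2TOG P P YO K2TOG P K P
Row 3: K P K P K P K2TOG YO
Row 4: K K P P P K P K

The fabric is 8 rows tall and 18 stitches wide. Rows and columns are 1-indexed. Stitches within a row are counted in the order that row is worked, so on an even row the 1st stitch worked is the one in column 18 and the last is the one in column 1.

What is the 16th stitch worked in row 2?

Stitch:
K

Derivation:
Row 2: (2-1) mod 4 = 1, so use chart row 2. Even row -> WS.
Chart row 2 tiled across columns 1-18: K2TOG P P YO K2TOG P K P K2TOG P P YO K2TOG P K P K2TOG P
WS row: flip the tiled sequence (start at column 18) and apply K<->P; YO and K2TOG stay.
Row 2 as worked: K K2TOG K P K K2TOG YO K K K2TOG K P K K2TOG YO K K K2TOG
Counting 16 along the worked row gives K.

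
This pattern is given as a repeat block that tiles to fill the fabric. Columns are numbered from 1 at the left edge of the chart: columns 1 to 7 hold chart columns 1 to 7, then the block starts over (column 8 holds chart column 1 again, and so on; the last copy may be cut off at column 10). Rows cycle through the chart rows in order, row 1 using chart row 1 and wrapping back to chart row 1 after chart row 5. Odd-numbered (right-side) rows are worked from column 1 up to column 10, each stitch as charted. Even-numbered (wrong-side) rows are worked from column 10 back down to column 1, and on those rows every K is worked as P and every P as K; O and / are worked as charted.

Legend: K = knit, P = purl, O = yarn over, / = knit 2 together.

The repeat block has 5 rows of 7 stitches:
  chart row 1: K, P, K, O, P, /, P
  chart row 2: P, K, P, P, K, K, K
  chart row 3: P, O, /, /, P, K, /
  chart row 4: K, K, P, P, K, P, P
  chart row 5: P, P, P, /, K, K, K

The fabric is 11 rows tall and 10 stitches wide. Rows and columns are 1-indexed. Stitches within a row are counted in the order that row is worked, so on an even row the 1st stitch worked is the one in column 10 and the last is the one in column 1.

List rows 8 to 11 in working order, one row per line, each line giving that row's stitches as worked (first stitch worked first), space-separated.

Row 8: chart row 3, WS - tiled (columns 1-10): P O / / P K / P O /; work from column 10 back to 1 with K<->P swapped.
Row 9: chart row 4, RS - tile across columns 1-10 and work as-is.
Row 10: chart row 5, WS - tiled (columns 1-10): P P P / K K K P P P; work from column 10 back to 1 with K<->P swapped.
Row 11: chart row 1, RS - tile across columns 1-10 and work as-is.

Result:
/ O K / P K / / O K
K K P P K P P K K P
K K K P P P / K K K
K P K O P / P K P K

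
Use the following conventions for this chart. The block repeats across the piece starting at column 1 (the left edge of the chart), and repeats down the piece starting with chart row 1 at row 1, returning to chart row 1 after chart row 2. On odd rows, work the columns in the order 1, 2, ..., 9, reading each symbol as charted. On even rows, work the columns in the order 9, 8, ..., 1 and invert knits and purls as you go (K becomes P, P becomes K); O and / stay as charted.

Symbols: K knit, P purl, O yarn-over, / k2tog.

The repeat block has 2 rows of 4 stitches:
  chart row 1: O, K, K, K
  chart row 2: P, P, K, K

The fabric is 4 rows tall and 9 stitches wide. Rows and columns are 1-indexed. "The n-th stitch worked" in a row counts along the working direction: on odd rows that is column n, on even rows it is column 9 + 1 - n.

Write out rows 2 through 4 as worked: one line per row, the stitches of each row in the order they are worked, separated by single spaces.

Result:
K P P K K P P K K
O K K K O K K K O
K P P K K P P K K

Derivation:
Row 2: chart row 2, WS - tiled (columns 1-9): P P K K P P K K P; work from column 9 back to 1 with K<->P swapped.
Row 3: chart row 1, RS - tile across columns 1-9 and work as-is.
Row 4: chart row 2, WS - tiled (columns 1-9): P P K K P P K K P; work from column 9 back to 1 with K<->P swapped.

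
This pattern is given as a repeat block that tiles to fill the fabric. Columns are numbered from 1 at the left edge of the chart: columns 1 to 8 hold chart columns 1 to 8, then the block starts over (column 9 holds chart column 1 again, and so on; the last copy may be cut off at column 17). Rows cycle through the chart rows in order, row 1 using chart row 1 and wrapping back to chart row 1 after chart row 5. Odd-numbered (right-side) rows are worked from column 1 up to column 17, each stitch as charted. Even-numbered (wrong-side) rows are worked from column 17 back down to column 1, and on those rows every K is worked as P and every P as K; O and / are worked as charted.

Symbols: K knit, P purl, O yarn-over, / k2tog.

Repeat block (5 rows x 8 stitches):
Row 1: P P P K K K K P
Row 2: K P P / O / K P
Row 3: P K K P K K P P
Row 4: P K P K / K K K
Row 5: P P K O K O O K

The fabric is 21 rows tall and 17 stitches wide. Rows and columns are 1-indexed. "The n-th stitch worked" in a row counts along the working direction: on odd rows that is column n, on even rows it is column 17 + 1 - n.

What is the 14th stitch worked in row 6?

For row 6: chart row = ((6-1) mod 5) + 1 = 1; this is a WS (even) row.
Chart row 1 tiled across columns 1-17: P P P K K K K P P P P K K K K P P
Wrong side: read the tiled row from column 17 down to 1 and exchange K with P (leave O, /).
Row 6 as worked: K K P P P P K K K K P P P P K K K
Stitch 14 in working order -> P

== STITCH ==
P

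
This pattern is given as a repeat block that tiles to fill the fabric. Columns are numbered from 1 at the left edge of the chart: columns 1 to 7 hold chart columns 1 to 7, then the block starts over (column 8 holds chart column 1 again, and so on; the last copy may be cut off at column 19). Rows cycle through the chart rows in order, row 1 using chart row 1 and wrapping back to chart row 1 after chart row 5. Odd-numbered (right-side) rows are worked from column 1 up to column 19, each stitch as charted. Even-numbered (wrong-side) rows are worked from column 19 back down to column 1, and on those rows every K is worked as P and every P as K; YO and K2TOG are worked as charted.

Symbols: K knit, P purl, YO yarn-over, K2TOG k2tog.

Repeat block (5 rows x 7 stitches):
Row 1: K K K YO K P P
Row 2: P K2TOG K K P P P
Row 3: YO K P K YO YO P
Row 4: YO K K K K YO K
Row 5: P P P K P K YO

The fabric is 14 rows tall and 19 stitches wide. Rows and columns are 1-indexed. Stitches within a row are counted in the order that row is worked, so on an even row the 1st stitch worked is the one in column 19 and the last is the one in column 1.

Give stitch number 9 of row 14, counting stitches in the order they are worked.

== STITCH ==
P

Derivation:
For row 14: chart row = ((14-1) mod 5) + 1 = 4; this is a WS (even) row.
Chart row 4 tiled across columns 1-19: YO K K K K YO K YO K K K K YO K YO K K K K
WS: work from column 19 back to column 1 (reverse the tiled row), swapping K<->P (YO and K2TOG unchanged).
Row 14 as worked: P P P P YO P YO P P P P YO P YO P P P P YO
Counting 9 along the worked row gives P.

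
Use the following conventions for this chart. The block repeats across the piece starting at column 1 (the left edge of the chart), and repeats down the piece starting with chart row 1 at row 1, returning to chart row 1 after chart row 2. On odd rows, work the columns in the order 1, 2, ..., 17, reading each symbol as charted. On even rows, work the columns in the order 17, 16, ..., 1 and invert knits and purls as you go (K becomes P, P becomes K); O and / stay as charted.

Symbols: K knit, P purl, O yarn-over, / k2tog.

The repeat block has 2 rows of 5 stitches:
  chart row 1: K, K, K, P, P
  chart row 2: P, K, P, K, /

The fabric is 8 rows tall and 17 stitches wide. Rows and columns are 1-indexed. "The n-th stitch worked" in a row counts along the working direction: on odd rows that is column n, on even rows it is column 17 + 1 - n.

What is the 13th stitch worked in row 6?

Row 6: (6-1) mod 2 = 1, so use chart row 2. Even row -> WS.
Chart row 2 tiled across columns 1-17: P K P K / P K P K / P K P K / P K
Wrong side: read the tiled row from column 17 down to 1 and exchange K with P (leave O, /).
Row 6 as worked: P K / P K P K / P K P K / P K P K
Counting 13 along the worked row gives /.

== STITCH ==
/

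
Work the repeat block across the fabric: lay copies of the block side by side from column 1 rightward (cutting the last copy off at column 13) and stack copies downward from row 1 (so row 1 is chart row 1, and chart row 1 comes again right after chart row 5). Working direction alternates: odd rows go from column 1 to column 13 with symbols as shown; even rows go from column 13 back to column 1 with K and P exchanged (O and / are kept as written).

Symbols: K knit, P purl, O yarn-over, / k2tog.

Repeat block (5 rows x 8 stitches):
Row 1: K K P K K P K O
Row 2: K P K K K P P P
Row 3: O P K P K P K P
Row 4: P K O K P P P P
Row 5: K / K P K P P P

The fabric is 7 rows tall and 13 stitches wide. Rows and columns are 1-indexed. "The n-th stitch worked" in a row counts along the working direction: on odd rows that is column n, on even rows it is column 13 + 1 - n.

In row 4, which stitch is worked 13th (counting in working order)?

For row 4: chart row = ((4-1) mod 5) + 1 = 4; this is a WS (even) row.
Chart row 4 tiled across columns 1-13: P K O K P P P P P K O K P
WS row: flip the tiled sequence (start at column 13) and apply K<->P; O and / stay.
Row 4 as worked: K P O P K K K K K P O P K
The 13th stitch worked is K.

Stitch:
K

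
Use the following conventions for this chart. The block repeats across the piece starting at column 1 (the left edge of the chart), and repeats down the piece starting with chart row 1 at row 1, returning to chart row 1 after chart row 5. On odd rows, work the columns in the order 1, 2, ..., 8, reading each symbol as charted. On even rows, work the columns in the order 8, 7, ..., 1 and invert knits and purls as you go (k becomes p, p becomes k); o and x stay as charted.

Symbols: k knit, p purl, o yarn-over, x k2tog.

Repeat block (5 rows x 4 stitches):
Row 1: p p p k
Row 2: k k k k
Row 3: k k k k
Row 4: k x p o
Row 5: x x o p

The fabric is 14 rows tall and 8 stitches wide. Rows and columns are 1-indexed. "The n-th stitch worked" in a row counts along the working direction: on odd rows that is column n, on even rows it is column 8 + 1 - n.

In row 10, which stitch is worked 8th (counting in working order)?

Row 10: (10-1) mod 5 = 4, so use chart row 5. Even row -> WS.
Chart row 5 tiled across columns 1-8: x x o p x x o p
Wrong side: read the tiled row from column 8 down to 1 and exchange k with p (leave o, x).
Row 10 as worked: k o x x k o x x
Counting 8 along the worked row gives x.

Result:
x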